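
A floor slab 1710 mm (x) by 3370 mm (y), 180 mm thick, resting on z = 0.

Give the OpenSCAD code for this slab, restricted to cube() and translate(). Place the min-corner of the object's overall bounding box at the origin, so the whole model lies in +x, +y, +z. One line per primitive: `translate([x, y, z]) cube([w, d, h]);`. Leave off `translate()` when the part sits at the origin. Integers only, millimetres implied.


cube([1710, 3370, 180]);


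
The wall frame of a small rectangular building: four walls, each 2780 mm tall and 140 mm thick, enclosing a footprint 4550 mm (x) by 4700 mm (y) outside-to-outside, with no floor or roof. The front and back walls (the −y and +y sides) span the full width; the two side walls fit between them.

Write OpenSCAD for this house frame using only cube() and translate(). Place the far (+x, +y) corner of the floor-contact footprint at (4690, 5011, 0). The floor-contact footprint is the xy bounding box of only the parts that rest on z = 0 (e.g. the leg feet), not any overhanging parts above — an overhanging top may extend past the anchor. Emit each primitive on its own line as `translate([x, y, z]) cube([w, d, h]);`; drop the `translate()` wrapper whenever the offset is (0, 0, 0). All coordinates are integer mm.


translate([140, 311, 0]) cube([4550, 140, 2780]);
translate([140, 4871, 0]) cube([4550, 140, 2780]);
translate([140, 451, 0]) cube([140, 4420, 2780]);
translate([4550, 451, 0]) cube([140, 4420, 2780]);


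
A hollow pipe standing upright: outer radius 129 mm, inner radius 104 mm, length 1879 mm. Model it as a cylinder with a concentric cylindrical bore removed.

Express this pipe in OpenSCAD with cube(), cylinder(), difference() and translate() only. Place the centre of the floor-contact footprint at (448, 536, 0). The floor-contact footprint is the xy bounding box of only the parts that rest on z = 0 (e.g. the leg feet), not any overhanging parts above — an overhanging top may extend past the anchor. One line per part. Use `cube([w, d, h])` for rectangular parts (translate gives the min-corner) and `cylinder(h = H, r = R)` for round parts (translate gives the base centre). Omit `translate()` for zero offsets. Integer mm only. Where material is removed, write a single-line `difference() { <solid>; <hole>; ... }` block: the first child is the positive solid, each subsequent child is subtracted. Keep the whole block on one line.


difference() { translate([448, 536, 0]) cylinder(h = 1879, r = 129); translate([448, 536, 0]) cylinder(h = 1879, r = 104); }


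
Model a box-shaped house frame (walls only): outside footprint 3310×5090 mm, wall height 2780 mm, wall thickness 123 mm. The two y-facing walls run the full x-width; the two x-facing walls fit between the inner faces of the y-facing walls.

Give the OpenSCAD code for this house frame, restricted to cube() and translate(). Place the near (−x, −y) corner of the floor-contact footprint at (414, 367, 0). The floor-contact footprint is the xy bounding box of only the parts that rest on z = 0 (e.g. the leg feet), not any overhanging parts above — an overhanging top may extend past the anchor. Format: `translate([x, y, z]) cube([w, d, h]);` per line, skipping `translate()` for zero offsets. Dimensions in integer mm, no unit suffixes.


translate([414, 367, 0]) cube([3310, 123, 2780]);
translate([414, 5334, 0]) cube([3310, 123, 2780]);
translate([414, 490, 0]) cube([123, 4844, 2780]);
translate([3601, 490, 0]) cube([123, 4844, 2780]);


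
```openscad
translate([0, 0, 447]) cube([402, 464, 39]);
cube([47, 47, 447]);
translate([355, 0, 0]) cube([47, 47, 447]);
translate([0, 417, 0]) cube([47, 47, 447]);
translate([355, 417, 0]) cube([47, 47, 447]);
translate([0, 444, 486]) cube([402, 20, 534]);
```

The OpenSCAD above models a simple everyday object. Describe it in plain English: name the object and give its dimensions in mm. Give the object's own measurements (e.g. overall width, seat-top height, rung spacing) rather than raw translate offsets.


A chair. The seat is a 402×464×39 mm slab with its top at z = 486 mm, on four 47×47 mm corner legs (flush with the seat edges, standing on z = 0). A flat backrest 20 mm thick, 534 mm tall, spans the full seat width and rises from the seat top along its +y edge, rear face flush with the rear of the seat.


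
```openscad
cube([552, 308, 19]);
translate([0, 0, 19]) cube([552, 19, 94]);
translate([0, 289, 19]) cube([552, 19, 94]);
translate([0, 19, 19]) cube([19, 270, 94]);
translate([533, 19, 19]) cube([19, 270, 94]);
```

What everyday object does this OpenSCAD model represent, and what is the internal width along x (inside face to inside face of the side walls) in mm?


An open box. The internal width is 514 mm.

A 552×308 base slab with four walls standing on it — an open box. The base is 552 mm wide and the walls are 19 mm thick, so the internal width is 552 − 2 × 19 = 514 mm.


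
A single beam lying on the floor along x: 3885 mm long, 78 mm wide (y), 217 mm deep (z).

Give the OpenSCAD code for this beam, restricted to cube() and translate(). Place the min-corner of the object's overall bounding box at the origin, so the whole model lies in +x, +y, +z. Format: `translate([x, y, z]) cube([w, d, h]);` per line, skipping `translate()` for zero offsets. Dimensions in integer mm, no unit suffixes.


cube([3885, 78, 217]);


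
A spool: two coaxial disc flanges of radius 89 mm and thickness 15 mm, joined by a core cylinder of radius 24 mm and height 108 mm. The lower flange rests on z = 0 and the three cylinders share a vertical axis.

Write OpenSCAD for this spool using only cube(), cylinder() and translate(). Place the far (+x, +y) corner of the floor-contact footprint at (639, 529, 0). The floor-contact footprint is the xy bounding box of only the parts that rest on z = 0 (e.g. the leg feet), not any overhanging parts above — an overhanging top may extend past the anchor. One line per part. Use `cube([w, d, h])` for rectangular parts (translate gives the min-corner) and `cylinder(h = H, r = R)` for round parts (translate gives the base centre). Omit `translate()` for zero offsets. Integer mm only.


translate([550, 440, 0]) cylinder(h = 15, r = 89);
translate([550, 440, 15]) cylinder(h = 108, r = 24);
translate([550, 440, 123]) cylinder(h = 15, r = 89);


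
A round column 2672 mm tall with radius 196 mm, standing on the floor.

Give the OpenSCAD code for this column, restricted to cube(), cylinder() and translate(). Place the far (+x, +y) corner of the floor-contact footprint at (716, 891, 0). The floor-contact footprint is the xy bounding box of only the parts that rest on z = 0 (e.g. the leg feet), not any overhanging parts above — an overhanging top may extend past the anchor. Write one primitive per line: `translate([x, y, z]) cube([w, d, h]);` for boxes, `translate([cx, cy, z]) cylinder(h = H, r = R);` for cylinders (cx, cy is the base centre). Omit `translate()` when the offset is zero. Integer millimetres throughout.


translate([520, 695, 0]) cylinder(h = 2672, r = 196);


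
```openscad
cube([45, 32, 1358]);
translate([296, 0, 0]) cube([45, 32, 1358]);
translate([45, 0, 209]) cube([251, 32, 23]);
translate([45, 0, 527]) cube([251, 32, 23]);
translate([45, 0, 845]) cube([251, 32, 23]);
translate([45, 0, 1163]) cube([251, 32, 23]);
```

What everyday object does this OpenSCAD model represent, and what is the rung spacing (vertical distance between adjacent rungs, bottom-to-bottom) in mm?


A ladder. The rung spacing is 318 mm.

Two tall 45×32 posts with 4 short bars between them — a ladder. Adjacent rungs sit at z = 209 and z = 527, so the spacing is 527 − 209 = 318 mm.


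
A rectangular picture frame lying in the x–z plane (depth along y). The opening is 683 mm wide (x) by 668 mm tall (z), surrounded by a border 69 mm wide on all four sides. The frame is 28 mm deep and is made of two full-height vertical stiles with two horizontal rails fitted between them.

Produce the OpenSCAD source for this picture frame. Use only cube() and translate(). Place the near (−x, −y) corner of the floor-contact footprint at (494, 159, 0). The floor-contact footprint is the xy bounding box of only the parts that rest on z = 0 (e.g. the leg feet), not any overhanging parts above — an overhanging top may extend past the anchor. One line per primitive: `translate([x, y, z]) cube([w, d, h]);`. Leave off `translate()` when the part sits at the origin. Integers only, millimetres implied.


translate([494, 159, 0]) cube([69, 28, 806]);
translate([1246, 159, 0]) cube([69, 28, 806]);
translate([563, 159, 0]) cube([683, 28, 69]);
translate([563, 159, 737]) cube([683, 28, 69]);


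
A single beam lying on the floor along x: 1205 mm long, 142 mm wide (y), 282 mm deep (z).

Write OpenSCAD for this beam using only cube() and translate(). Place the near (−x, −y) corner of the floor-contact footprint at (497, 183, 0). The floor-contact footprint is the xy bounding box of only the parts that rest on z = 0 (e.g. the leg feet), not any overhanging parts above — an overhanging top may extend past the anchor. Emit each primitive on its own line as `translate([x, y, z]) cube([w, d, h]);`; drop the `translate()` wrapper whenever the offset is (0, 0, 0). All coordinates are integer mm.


translate([497, 183, 0]) cube([1205, 142, 282]);


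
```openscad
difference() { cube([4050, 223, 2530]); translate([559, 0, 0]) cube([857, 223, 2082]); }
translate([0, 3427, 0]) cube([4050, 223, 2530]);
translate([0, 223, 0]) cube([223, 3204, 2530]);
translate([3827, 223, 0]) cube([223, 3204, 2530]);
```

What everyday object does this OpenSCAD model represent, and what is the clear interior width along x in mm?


A single room. The interior width is 3604 mm.

Four walls enclosing a rectangle with a door in the front wall — a room. Outside width 4050 minus two 223 mm walls gives 3604 mm.


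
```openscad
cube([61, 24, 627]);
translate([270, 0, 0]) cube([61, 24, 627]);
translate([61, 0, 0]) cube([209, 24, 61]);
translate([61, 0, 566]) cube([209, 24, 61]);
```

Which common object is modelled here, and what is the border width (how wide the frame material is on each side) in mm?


A picture frame. The border width is 61 mm.

Four thin pieces enclosing a rectangular opening — a picture frame. The two full-height stiles are 627 mm tall; the top rail sits at z = 566 and is 61 mm tall, so the border above the opening is 627 − 566 = 61 mm, matching the stile x-width.


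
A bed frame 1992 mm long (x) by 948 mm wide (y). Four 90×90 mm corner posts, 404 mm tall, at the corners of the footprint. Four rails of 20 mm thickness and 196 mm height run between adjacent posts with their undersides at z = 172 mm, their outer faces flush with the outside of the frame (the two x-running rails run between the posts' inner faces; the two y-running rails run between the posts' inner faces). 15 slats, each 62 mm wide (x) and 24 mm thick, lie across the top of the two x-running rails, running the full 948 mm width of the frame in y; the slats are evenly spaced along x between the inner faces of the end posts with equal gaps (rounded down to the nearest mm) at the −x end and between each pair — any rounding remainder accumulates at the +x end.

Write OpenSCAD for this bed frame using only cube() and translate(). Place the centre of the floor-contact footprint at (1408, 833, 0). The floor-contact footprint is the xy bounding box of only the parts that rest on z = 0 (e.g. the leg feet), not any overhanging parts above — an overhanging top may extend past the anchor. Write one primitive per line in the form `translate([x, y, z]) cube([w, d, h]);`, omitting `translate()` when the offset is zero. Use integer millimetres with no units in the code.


translate([412, 359, 0]) cube([90, 90, 404]);
translate([412, 1217, 0]) cube([90, 90, 404]);
translate([2314, 359, 0]) cube([90, 90, 404]);
translate([2314, 1217, 0]) cube([90, 90, 404]);
translate([502, 359, 172]) cube([1812, 20, 196]);
translate([502, 1287, 172]) cube([1812, 20, 196]);
translate([412, 449, 172]) cube([20, 768, 196]);
translate([2384, 449, 172]) cube([20, 768, 196]);
translate([557, 359, 368]) cube([62, 948, 24]);
translate([674, 359, 368]) cube([62, 948, 24]);
translate([791, 359, 368]) cube([62, 948, 24]);
translate([908, 359, 368]) cube([62, 948, 24]);
translate([1025, 359, 368]) cube([62, 948, 24]);
translate([1142, 359, 368]) cube([62, 948, 24]);
translate([1259, 359, 368]) cube([62, 948, 24]);
translate([1376, 359, 368]) cube([62, 948, 24]);
translate([1493, 359, 368]) cube([62, 948, 24]);
translate([1610, 359, 368]) cube([62, 948, 24]);
translate([1727, 359, 368]) cube([62, 948, 24]);
translate([1844, 359, 368]) cube([62, 948, 24]);
translate([1961, 359, 368]) cube([62, 948, 24]);
translate([2078, 359, 368]) cube([62, 948, 24]);
translate([2195, 359, 368]) cube([62, 948, 24]);


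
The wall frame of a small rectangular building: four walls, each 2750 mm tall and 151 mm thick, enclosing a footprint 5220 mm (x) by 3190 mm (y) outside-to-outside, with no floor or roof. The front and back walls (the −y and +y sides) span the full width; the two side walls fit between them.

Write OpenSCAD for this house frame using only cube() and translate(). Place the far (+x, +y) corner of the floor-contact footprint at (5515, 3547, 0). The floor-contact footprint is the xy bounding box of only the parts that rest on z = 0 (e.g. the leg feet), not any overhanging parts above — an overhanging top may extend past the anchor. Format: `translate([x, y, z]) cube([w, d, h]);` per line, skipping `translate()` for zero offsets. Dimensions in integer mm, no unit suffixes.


translate([295, 357, 0]) cube([5220, 151, 2750]);
translate([295, 3396, 0]) cube([5220, 151, 2750]);
translate([295, 508, 0]) cube([151, 2888, 2750]);
translate([5364, 508, 0]) cube([151, 2888, 2750]);


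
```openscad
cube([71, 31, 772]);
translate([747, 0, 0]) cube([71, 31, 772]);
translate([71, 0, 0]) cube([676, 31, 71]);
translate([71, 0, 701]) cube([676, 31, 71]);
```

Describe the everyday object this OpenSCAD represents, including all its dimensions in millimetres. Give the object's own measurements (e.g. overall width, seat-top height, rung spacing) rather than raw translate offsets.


A rectangular picture frame lying in the x–z plane (depth along y). The opening is 676 mm wide (x) by 630 mm tall (z), surrounded by a border 71 mm wide on all four sides. The frame is 31 mm deep and is made of two full-height vertical stiles with two horizontal rails fitted between them.


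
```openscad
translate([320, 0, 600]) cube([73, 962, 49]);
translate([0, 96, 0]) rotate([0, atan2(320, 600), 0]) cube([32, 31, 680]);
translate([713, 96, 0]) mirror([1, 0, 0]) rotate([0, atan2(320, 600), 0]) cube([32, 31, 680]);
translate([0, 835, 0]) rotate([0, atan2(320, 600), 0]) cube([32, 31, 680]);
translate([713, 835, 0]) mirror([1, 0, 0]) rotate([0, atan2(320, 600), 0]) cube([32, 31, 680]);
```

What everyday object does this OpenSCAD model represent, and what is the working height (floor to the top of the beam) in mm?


A sawhorse. The overall height is 649 mm.

A beam across two mirrored pairs of raked legs — a sawhorse. The beam's underside is at z = 600 (matching the legs' vertical rise in atan2(320, 600)) and the beam is 49 mm tall, so its top is at 600 + 49 = 649 mm. The raked legs top out at the beam's underside, so that is the highest point.


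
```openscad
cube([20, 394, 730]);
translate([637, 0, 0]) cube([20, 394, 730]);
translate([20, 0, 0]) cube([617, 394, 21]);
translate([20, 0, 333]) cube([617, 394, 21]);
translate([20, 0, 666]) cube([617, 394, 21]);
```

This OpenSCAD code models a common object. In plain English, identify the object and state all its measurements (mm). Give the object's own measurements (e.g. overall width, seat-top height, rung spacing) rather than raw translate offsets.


An open bookshelf. Two side panels, each 20 mm thick, 394 mm deep and 730 mm tall, stand 657 mm apart (outside-to-outside). Between them sit 3 shelves, each 21 mm thick and 394 mm deep, spanning the full gap between the sides. The bottom shelf rests on the floor (its underside at z = 0) and the clear gap between one shelf's top and the next shelf's underside is 312 mm.


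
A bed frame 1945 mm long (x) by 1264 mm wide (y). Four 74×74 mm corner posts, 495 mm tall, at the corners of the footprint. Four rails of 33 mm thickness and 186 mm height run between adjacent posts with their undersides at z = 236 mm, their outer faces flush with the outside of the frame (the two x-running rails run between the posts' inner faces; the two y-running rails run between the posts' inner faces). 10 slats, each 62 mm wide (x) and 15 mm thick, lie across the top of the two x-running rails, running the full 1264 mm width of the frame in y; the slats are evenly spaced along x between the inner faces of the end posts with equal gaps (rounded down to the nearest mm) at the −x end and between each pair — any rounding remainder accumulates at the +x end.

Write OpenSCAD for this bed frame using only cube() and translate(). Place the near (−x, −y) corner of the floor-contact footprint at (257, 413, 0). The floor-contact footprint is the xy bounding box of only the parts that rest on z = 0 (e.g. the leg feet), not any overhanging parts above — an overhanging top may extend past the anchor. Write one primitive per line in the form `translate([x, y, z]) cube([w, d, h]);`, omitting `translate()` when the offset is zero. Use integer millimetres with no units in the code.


// slat z = rail_z + rail_h = 236 + 186 = 422
// slat gap = ⌊(1797 − 10·62) / 11⌋ = 107
translate([257, 413, 0]) cube([74, 74, 495]);
translate([257, 1603, 0]) cube([74, 74, 495]);
translate([2128, 413, 0]) cube([74, 74, 495]);
translate([2128, 1603, 0]) cube([74, 74, 495]);
translate([331, 413, 236]) cube([1797, 33, 186]);
translate([331, 1644, 236]) cube([1797, 33, 186]);
translate([257, 487, 236]) cube([33, 1116, 186]);
translate([2169, 487, 236]) cube([33, 1116, 186]);
translate([438, 413, 422]) cube([62, 1264, 15]);
translate([607, 413, 422]) cube([62, 1264, 15]);
translate([776, 413, 422]) cube([62, 1264, 15]);
translate([945, 413, 422]) cube([62, 1264, 15]);
translate([1114, 413, 422]) cube([62, 1264, 15]);
translate([1283, 413, 422]) cube([62, 1264, 15]);
translate([1452, 413, 422]) cube([62, 1264, 15]);
translate([1621, 413, 422]) cube([62, 1264, 15]);
translate([1790, 413, 422]) cube([62, 1264, 15]);
translate([1959, 413, 422]) cube([62, 1264, 15]);


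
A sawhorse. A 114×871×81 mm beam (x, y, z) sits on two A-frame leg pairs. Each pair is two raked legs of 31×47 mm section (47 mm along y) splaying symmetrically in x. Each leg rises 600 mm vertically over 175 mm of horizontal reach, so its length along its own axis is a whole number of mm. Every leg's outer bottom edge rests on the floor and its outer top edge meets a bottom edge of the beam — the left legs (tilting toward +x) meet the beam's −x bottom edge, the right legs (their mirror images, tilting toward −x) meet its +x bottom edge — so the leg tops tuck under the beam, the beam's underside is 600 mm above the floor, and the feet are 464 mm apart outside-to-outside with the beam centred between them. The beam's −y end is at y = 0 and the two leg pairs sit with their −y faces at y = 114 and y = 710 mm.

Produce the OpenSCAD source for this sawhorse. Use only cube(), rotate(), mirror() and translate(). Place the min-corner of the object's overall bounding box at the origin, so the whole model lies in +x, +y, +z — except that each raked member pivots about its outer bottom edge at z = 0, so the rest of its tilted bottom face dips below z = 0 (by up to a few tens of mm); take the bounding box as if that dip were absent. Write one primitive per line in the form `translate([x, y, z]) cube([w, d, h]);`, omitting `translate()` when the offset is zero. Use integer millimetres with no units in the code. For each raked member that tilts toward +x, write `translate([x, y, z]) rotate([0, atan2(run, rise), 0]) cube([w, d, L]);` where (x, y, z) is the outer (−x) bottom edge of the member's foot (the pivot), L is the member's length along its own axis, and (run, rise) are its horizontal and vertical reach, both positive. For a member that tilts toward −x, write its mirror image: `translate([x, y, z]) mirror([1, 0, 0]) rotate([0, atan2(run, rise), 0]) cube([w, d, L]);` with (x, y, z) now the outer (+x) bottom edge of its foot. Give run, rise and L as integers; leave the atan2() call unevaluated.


// leg length = √(175² + 600²) = 625
// right-leg outer foot x = 2·175 + 114 = 464
// beam min-corner = (175, 0, 600)
translate([175, 0, 600]) cube([114, 871, 81]);
translate([0, 114, 0]) rotate([0, atan2(175, 600), 0]) cube([31, 47, 625]);
translate([464, 114, 0]) mirror([1, 0, 0]) rotate([0, atan2(175, 600), 0]) cube([31, 47, 625]);
translate([0, 710, 0]) rotate([0, atan2(175, 600), 0]) cube([31, 47, 625]);
translate([464, 710, 0]) mirror([1, 0, 0]) rotate([0, atan2(175, 600), 0]) cube([31, 47, 625]);


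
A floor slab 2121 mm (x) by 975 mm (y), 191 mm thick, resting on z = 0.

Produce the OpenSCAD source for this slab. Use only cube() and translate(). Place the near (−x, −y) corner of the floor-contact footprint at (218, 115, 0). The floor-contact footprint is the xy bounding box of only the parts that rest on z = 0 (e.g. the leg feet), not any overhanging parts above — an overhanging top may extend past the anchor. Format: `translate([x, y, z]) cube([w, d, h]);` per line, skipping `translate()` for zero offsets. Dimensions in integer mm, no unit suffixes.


translate([218, 115, 0]) cube([2121, 975, 191]);


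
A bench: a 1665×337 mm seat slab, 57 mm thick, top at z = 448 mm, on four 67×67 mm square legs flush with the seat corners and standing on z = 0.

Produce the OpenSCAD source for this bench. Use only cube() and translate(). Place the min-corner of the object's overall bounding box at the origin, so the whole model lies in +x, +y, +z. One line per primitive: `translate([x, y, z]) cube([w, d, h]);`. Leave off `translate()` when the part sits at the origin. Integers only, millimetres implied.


// leg_h = 448 − 57 = 391
translate([0, 0, 391]) cube([1665, 337, 57]);
cube([67, 67, 391]);
translate([0, 270, 0]) cube([67, 67, 391]);
translate([1598, 0, 0]) cube([67, 67, 391]);
translate([1598, 270, 0]) cube([67, 67, 391]);


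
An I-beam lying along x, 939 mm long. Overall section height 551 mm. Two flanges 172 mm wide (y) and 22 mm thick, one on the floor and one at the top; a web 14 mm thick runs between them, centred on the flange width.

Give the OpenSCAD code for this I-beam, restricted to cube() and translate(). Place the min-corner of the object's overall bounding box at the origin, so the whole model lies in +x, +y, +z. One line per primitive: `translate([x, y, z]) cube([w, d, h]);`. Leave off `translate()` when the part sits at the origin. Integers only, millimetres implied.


cube([939, 172, 22]);
translate([0, 79, 22]) cube([939, 14, 507]);
translate([0, 0, 529]) cube([939, 172, 22]);


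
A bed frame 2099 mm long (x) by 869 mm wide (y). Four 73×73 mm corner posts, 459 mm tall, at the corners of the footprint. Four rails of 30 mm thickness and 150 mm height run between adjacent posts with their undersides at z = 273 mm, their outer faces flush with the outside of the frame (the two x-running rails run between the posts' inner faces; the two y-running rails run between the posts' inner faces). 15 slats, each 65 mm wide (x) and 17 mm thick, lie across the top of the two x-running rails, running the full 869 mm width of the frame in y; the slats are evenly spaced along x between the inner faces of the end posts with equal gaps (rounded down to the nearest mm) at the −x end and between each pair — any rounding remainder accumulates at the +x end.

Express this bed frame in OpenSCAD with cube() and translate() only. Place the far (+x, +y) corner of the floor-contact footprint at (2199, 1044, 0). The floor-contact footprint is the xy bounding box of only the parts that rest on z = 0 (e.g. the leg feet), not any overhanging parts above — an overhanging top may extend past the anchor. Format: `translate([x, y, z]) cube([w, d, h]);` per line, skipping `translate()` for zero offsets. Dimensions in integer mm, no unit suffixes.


translate([100, 175, 0]) cube([73, 73, 459]);
translate([100, 971, 0]) cube([73, 73, 459]);
translate([2126, 175, 0]) cube([73, 73, 459]);
translate([2126, 971, 0]) cube([73, 73, 459]);
translate([173, 175, 273]) cube([1953, 30, 150]);
translate([173, 1014, 273]) cube([1953, 30, 150]);
translate([100, 248, 273]) cube([30, 723, 150]);
translate([2169, 248, 273]) cube([30, 723, 150]);
translate([234, 175, 423]) cube([65, 869, 17]);
translate([360, 175, 423]) cube([65, 869, 17]);
translate([486, 175, 423]) cube([65, 869, 17]);
translate([612, 175, 423]) cube([65, 869, 17]);
translate([738, 175, 423]) cube([65, 869, 17]);
translate([864, 175, 423]) cube([65, 869, 17]);
translate([990, 175, 423]) cube([65, 869, 17]);
translate([1116, 175, 423]) cube([65, 869, 17]);
translate([1242, 175, 423]) cube([65, 869, 17]);
translate([1368, 175, 423]) cube([65, 869, 17]);
translate([1494, 175, 423]) cube([65, 869, 17]);
translate([1620, 175, 423]) cube([65, 869, 17]);
translate([1746, 175, 423]) cube([65, 869, 17]);
translate([1872, 175, 423]) cube([65, 869, 17]);
translate([1998, 175, 423]) cube([65, 869, 17]);


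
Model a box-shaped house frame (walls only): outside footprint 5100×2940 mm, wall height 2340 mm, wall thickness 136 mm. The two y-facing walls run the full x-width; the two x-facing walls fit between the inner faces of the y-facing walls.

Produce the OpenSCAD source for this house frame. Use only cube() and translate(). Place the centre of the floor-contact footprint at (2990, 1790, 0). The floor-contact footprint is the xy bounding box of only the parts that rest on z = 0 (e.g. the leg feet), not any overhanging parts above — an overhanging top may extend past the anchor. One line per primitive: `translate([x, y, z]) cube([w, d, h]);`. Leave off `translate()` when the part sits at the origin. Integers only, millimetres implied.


translate([440, 320, 0]) cube([5100, 136, 2340]);
translate([440, 3124, 0]) cube([5100, 136, 2340]);
translate([440, 456, 0]) cube([136, 2668, 2340]);
translate([5404, 456, 0]) cube([136, 2668, 2340]);


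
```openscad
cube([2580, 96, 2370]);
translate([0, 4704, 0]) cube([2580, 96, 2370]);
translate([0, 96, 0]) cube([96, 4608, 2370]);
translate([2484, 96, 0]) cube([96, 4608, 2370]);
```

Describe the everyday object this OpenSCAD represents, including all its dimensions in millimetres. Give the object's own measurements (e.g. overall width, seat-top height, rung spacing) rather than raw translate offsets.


The wall frame of a small rectangular building: four walls, each 2370 mm tall and 96 mm thick, enclosing a footprint 2580 mm (x) by 4800 mm (y) outside-to-outside, with no floor or roof. The front and back walls (the −y and +y sides) span the full width; the two side walls fit between them.


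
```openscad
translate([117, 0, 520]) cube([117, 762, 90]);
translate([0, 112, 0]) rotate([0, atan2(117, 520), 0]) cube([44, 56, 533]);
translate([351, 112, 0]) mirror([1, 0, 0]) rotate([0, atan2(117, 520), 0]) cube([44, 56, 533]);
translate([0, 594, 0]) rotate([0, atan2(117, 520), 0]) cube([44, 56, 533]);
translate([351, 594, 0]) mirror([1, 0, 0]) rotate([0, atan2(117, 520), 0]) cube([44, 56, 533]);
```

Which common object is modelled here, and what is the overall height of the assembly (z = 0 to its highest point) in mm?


A sawhorse. The overall height is 610 mm.

A beam across two mirrored pairs of raked legs — a sawhorse. The beam's underside is at z = 520 (matching the legs' vertical rise in atan2(117, 520)) and the beam is 90 mm tall, so its top is at 520 + 90 = 610 mm. The raked legs top out at the beam's underside, so that is the highest point.


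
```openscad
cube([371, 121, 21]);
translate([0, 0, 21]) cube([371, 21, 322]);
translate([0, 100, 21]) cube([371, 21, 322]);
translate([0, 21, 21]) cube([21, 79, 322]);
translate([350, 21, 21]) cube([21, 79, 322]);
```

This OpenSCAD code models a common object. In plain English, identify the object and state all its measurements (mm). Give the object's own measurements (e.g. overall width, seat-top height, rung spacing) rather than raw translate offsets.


An open-topped rectangular box: outside dimensions 371×121×343 mm, with a uniform wall and base thickness of 21 mm. The base is a full 371×121 slab on the floor; four walls sit on top of the base. The front and back walls (the −y and +y sides) span the full width; the two side walls fit between them.


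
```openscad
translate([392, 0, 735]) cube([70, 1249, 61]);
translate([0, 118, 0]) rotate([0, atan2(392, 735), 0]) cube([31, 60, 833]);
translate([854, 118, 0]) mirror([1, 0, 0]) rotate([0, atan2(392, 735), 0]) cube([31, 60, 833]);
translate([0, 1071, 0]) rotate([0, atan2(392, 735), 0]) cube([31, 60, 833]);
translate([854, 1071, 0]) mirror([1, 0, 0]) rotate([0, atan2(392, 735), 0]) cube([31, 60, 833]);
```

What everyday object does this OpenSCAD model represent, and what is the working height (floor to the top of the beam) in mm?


A sawhorse. The overall height is 796 mm.

A beam across two mirrored pairs of raked legs — a sawhorse. The beam's underside is at z = 735 (matching the legs' vertical rise in atan2(392, 735)) and the beam is 61 mm tall, so its top is at 735 + 61 = 796 mm. The raked legs top out at the beam's underside, so that is the highest point.


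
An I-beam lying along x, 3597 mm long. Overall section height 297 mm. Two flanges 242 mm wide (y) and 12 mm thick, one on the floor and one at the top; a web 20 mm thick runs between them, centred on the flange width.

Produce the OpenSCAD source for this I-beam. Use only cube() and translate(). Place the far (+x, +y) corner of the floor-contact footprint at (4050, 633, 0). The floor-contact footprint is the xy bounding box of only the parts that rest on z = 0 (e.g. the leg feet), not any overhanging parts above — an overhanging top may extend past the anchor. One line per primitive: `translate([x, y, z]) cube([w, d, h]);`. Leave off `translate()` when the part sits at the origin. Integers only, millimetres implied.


translate([453, 391, 0]) cube([3597, 242, 12]);
translate([453, 502, 12]) cube([3597, 20, 273]);
translate([453, 391, 285]) cube([3597, 242, 12]);


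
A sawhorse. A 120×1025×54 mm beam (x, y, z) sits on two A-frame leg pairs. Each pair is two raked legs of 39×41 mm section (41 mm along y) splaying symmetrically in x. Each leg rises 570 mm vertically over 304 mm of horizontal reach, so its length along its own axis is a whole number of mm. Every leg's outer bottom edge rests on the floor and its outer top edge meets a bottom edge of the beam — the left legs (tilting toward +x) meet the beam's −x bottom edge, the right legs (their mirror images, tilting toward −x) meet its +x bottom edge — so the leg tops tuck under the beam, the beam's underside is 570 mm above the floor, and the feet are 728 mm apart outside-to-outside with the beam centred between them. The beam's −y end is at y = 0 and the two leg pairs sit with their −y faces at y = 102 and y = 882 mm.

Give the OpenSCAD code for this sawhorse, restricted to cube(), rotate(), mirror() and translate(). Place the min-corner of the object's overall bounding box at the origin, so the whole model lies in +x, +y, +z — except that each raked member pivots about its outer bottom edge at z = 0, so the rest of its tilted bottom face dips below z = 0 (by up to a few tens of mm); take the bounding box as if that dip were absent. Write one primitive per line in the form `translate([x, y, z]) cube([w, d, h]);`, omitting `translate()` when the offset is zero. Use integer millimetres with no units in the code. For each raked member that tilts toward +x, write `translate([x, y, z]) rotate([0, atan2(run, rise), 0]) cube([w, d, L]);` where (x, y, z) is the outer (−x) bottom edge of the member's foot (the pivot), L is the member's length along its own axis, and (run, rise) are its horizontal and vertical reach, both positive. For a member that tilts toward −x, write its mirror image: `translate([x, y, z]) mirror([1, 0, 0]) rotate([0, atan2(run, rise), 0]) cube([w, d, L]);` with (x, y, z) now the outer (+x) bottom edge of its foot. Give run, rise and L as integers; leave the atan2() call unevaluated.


translate([304, 0, 570]) cube([120, 1025, 54]);
translate([0, 102, 0]) rotate([0, atan2(304, 570), 0]) cube([39, 41, 646]);
translate([728, 102, 0]) mirror([1, 0, 0]) rotate([0, atan2(304, 570), 0]) cube([39, 41, 646]);
translate([0, 882, 0]) rotate([0, atan2(304, 570), 0]) cube([39, 41, 646]);
translate([728, 882, 0]) mirror([1, 0, 0]) rotate([0, atan2(304, 570), 0]) cube([39, 41, 646]);


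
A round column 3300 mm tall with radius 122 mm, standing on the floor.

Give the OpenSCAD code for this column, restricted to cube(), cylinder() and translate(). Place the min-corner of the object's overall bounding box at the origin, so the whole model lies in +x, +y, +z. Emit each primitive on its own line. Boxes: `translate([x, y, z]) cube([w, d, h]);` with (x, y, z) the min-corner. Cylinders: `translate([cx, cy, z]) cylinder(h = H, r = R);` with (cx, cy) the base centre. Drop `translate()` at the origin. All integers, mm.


translate([122, 122, 0]) cylinder(h = 3300, r = 122);


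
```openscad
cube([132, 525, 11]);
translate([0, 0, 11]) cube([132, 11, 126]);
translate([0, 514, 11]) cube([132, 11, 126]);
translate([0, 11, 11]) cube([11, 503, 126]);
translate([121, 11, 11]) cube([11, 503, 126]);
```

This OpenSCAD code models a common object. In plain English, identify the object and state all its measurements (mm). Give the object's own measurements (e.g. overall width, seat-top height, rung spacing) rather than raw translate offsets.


An open-topped rectangular box: outside dimensions 132×525×137 mm, with a uniform wall and base thickness of 11 mm. The base is a full 132×525 slab on the floor; four walls sit on top of the base. The front and back walls (the −y and +y sides) span the full width; the two side walls fit between them.


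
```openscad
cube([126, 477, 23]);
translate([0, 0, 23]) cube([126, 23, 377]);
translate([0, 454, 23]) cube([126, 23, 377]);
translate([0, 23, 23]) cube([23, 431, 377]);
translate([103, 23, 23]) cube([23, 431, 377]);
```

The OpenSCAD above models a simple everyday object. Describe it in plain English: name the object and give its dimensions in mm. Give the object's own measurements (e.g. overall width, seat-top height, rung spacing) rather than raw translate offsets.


An open-topped rectangular box: outside dimensions 126×477×400 mm, with a uniform wall and base thickness of 23 mm. The base is a full 126×477 slab on the floor; four walls sit on top of the base. The front and back walls (the −y and +y sides) span the full width; the two side walls fit between them.


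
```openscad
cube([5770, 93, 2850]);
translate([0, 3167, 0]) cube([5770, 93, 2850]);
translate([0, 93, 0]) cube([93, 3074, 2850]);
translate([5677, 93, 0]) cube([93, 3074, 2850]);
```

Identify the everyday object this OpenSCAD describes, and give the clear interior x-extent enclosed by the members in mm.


A house (or room) frame. The interior width is 5584 mm.

Four 2850 mm walls enclosing a rectangle with no floor or roof — a room or house frame. Outside width is 5770 mm and wall thickness is 93 mm, so the interior width is 5770 − 2 × 93 = 5584 mm.


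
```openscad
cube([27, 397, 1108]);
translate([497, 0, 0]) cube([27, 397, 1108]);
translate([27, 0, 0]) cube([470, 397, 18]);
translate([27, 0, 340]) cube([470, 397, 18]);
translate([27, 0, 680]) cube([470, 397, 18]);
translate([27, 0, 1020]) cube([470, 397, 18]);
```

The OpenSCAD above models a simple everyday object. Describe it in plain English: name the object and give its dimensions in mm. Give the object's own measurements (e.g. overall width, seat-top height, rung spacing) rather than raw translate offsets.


An open bookshelf. Two side panels, each 27 mm thick, 397 mm deep and 1108 mm tall, stand 524 mm apart (outside-to-outside). Between them sit 4 shelves, each 18 mm thick and 397 mm deep, spanning the full gap between the sides. The bottom shelf rests on the floor (its underside at z = 0) and the clear gap between one shelf's top and the next shelf's underside is 322 mm.


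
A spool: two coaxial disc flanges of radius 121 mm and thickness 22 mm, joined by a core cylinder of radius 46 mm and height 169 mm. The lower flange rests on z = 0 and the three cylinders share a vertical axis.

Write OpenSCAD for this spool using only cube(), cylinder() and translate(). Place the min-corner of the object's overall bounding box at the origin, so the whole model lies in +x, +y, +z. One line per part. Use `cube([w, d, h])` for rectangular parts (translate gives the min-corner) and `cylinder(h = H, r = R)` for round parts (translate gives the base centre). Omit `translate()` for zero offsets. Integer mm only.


translate([121, 121, 0]) cylinder(h = 22, r = 121);
translate([121, 121, 22]) cylinder(h = 169, r = 46);
translate([121, 121, 191]) cylinder(h = 22, r = 121);


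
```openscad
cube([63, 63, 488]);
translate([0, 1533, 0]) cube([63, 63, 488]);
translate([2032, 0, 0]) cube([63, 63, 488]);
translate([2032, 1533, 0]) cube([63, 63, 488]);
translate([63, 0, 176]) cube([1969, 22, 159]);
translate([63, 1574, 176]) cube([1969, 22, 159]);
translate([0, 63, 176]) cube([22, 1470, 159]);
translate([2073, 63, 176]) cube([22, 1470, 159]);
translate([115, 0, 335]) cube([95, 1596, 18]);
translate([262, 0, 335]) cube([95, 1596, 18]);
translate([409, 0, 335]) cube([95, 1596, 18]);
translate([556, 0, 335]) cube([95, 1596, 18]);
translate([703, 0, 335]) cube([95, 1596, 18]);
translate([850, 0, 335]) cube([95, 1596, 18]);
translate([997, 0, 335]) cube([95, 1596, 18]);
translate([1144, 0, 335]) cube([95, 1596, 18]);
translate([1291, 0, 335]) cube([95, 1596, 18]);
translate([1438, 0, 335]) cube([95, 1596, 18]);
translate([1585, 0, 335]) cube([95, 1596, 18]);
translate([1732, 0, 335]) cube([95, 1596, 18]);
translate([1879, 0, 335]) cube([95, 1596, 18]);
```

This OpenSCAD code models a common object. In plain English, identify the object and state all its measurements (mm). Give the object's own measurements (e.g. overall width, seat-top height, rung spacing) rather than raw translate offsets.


A bed frame 2095 mm long (x) by 1596 mm wide (y). Four 63×63 mm corner posts, 488 mm tall, at the corners of the footprint. Four rails of 22 mm thickness and 159 mm height run between adjacent posts with their undersides at z = 176 mm, their outer faces flush with the outside of the frame (the two x-running rails run between the posts' inner faces; the two y-running rails run between the posts' inner faces). 13 slats, each 95 mm wide (x) and 18 mm thick, lie across the top of the two x-running rails, running the full 1596 mm width of the frame in y; along x they sit between the end posts with a 52 mm gap after the −x posts and between neighbouring slats, leaving 58 mm before the +x posts.


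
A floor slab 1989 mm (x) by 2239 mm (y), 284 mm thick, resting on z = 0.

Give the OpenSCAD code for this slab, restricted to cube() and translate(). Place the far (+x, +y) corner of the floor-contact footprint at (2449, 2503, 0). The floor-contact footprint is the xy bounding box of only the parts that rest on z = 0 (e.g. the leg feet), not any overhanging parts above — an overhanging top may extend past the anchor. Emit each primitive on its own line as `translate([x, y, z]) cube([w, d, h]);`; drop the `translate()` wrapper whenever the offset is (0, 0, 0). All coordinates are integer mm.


translate([460, 264, 0]) cube([1989, 2239, 284]);


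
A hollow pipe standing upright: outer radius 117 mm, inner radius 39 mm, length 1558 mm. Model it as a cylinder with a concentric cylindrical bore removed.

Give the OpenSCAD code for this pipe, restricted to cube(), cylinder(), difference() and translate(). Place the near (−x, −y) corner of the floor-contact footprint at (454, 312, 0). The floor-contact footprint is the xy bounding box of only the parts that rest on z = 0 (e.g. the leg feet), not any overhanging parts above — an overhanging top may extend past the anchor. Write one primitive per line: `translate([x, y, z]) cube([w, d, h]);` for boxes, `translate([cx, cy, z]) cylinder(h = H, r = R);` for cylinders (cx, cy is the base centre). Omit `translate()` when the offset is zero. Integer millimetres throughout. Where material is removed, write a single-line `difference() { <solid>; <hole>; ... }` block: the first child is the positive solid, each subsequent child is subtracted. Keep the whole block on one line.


difference() { translate([571, 429, 0]) cylinder(h = 1558, r = 117); translate([571, 429, 0]) cylinder(h = 1558, r = 39); }
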